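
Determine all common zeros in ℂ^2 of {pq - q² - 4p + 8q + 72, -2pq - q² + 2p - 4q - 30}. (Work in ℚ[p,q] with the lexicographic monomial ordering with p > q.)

Compute a lex Gröbner basis by Buchberger's algorithm.
f_1 = pq - 4p - q² + 8q + 72, LT = pq.
f_2 = -2pq + 2p - q² - 4q - 30, LT = pq.

S(f_1,f_2): lcm = pq. S = -3p - 3/2q² + 6q + 57.
  reduce S modulo (f_1, f_2):
  remainder -3p - 3/2q² + 6q + 57 ≠ 0; add h_3 = -3p - 3/2q² + 6q + 57 to the basis.

S(f_1,h_3): lcm = pq. S = -4p - ½q³ + q² + 27q + 72.
  reduce S modulo (f_1, f_2, h_3):
  remainder -½q³ + 3q² + 19q - 4 ≠ 0; add h_4 = -½q³ + 3q² + 19q - 4 to the basis.

The other S-polynomials (S(f_2,h_3), S(f_1,h_4), S(f_2,h_4), S(h_3,h_4)) all reduce to 0 modulo the current basis, so we have a Gröbner basis.
Inter-reduce: drop elements whose leading term is divisible by another's, tail-reduce, and make monic.
Reduced Gröbner basis: {p + ½q² - 2q - 19, q³ - 6q² - 38q + 8}.

From the last basis element, q³ - 6q² - 38q + 8 = 0, so q takes values in {-4, sqrt(23) + 5, 5 - sqrt(23)}. Each choice, substituted upward through the basis, yields the corresponding point(s) of the solution set.
  q = -4: the earlier basis element becomes p - 3 = 0, giving p = 3 — point (3, -4).
  q = sqrt(23) + 5: the earlier basis element becomes p - 5 + 3*sqrt(23) = 0, giving p = 5 - 3*sqrt(23) — point (5 - 3*sqrt(23), sqrt(23) + 5).
  q = 5 - sqrt(23): the earlier basis element becomes p - 3*sqrt(23) - 5 = 0, giving p = 5 + 3*sqrt(23) — point (5 + 3*sqrt(23), 5 - sqrt(23)).

{(3, -4), (5 - 3*sqrt(23), sqrt(23) + 5), (5 + 3*sqrt(23), 5 - sqrt(23))}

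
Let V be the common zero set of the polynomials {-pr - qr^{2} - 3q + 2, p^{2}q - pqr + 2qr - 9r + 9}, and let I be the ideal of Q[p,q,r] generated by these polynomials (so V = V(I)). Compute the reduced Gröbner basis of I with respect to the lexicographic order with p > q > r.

G = {p^{2}q + q^{2}r^{2} + 3q^{2} + 2qr - 2q - 9r + 9, pq^{2} - \tfrac{2}{3}pq - \tfrac{1}{3}q^{3}r^{3} - q^{3}r - \tfrac{1}{3}q^{2}r^{3} - \tfrac{1}{3}q^{2}r - \tfrac{2}{3}qr^{2} + \tfrac{2}{3}qr + 3r^{2} - 3r, pr + qr^{2} + 3q - 2, q^{3}r^{4} + 6q^{3}r^{2} + 9q^{3} + q^{2}r^{4} - q^{2}r^{2} - 12q^{2} + 2qr^{3} - 2qr^{2} + 4q - 9r^{3} + 9r^{2}}

f_1 = -pr - qr^{2} - 3q + 2, LT = pr.
f_2 = p^{2}q - pqr + 2qr - 9r + 9, LT = p^{2}q.

S(f_1,f_2): lcm = p^{2}qr. S = pq^{2}r^{2} + 3pq^{2} + pqr^{2} - 2pq - 2qr^{2} + 9r^{2} - 9r.
  leading term pq^{2}r^{2}: subtract (-q^{2}r)·f_1 from pq^{2}r^{2} + 3pq^{2} + pqr^{2} - 2pq - 2qr^{2} + 9r^{2} - 9r → 3pq^{2} + pqr^{2} - 2pq - q^{3}r^{3} - 3q^{3}r + 2q^{2}r - 2qr^{2} + 9r^{2} - 9r
  leading term pq^{2}: no divisor's leading term divides it; move 3pq^{2} to the remainder.
  leading term pqr^{2}: subtract (-qr)·f_1 from pqr^{2} - 2pq - q^{3}r^{3} - 3q^{3}r + 2q^{2}r - 2qr^{2} + 9r^{2} - 9r → -2pq - q^{3}r^{3} - 3q^{3}r - q^{2}r^{3} - q^{2}r - 2qr^{2} + 2qr + 9r^{2} - 9r
  leading term pq: no divisor's leading term divides it; move -2pq to the remainder.
  leading term q^{3}r^{3}: no divisor's leading term divides it; move -q^{3}r^{3} to the remainder.
  leading term q^{3}r: no divisor's leading term divides it; move -3q^{3}r to the remainder.
  leading term q^{2}r^{3}: no divisor's leading term divides it; move -q^{2}r^{3} to the remainder.
  leading term q^{2}r: no divisor's leading term divides it; move -q^{2}r to the remainder.
  leading term qr^{2}: no divisor's leading term divides it; move -2qr^{2} to the remainder.
  leading term qr: no divisor's leading term divides it; move 2qr to the remainder.
  leading term r^{2}: no divisor's leading term divides it; move 9r^{2} to the remainder.
  leading term r: no divisor's leading term divides it; move -9r to the remainder.
  remainder 3pq^{2} - 2pq - q^{3}r^{3} - 3q^{3}r - q^{2}r^{3} - q^{2}r - 2qr^{2} + 2qr + 9r^{2} - 9r ≠ 0; add g_3 = 3pq^{2} - 2pq - q^{3}r^{3} - 3q^{3}r - q^{2}r^{3} - q^{2}r - 2qr^{2} + 2qr + 9r^{2} - 9r to the basis.

S(f_1,g_3): lcm = pq^{2}r. S = \tfrac{2}{3}pqr + \tfrac{1}{3}q^{3}r^{4} + 2q^{3}r^{2} + 3q^{3} + \tfrac{1}{3}q^{2}r^{4} + \tfrac{1}{3}q^{2}r^{2} - 2q^{2} + \tfrac{2}{3}qr^{3} - \tfrac{2}{3}qr^{2} - 3r^{3} + 3r^{2}.
  leading term pqr: subtract (-\tfrac{2}{3}q)·f_1 from \tfrac{2}{3}pqr + \tfrac{1}{3}q^{3}r^{4} + 2q^{3}r^{2} + 3q^{3} + \tfrac{1}{3}q^{2}r^{4} + \tfrac{1}{3}q^{2}r^{2} - 2q^{2} + \tfrac{2}{3}qr^{3} - \tfrac{2}{3}qr^{2} - 3r^{3} + 3r^{2} → \tfrac{1}{3}q^{3}r^{4} + 2q^{3}r^{2} + 3q^{3} + \tfrac{1}{3}q^{2}r^{4} - \tfrac{1}{3}q^{2}r^{2} - 4q^{2} + \tfrac{2}{3}qr^{3} - \tfrac{2}{3}qr^{2} + \tfrac{4}{3}q - 3r^{3} + 3r^{2}
  leading term q^{3}r^{4}: no divisor's leading term divides it; move \tfrac{1}{3}q^{3}r^{4} to the remainder.
  leading term q^{3}r^{2}: no divisor's leading term divides it; move 2q^{3}r^{2} to the remainder.
  leading term q^{3}: no divisor's leading term divides it; move 3q^{3} to the remainder.
  leading term q^{2}r^{4}: no divisor's leading term divides it; move \tfrac{1}{3}q^{2}r^{4} to the remainder.
  leading term q^{2}r^{2}: no divisor's leading term divides it; move -\tfrac{1}{3}q^{2}r^{2} to the remainder.
  leading term q^{2}: no divisor's leading term divides it; move -4q^{2} to the remainder.
  leading term qr^{3}: no divisor's leading term divides it; move \tfrac{2}{3}qr^{3} to the remainder.
  leading term qr^{2}: no divisor's leading term divides it; move -\tfrac{2}{3}qr^{2} to the remainder.
  leading term q: no divisor's leading term divides it; move \tfrac{4}{3}q to the remainder.
  leading term r^{3}: no divisor's leading term divides it; move -3r^{3} to the remainder.
  leading term r^{2}: no divisor's leading term divides it; move 3r^{2} to the remainder.
  remainder \tfrac{1}{3}q^{3}r^{4} + 2q^{3}r^{2} + 3q^{3} + \tfrac{1}{3}q^{2}r^{4} - \tfrac{1}{3}q^{2}r^{2} - 4q^{2} + \tfrac{2}{3}qr^{3} - \tfrac{2}{3}qr^{2} + \tfrac{4}{3}q - 3r^{3} + 3r^{2} ≠ 0; add g_4 = \tfrac{1}{3}q^{3}r^{4} + 2q^{3}r^{2} + 3q^{3} + \tfrac{1}{3}q^{2}r^{4} - \tfrac{1}{3}q^{2}r^{2} - 4q^{2} + \tfrac{2}{3}qr^{3} - \tfrac{2}{3}qr^{2} + \tfrac{4}{3}q - 3r^{3} + 3r^{2} to the basis.

The other S-polynomials (S(f_2,g_3), S(f_1,g_4), S(f_2,g_4), S(g_3,g_4)) all reduce to 0 modulo the current basis, so we have a Gröbner basis.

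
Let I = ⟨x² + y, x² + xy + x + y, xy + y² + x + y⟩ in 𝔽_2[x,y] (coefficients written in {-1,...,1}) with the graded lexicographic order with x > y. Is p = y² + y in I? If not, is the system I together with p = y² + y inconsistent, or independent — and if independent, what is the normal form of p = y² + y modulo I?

First compute the reduced Gröbner basis of I by Buchberger's algorithm.
f_1 = x² + y, LT = x².
f_2 = x² + xy + x + y, LT = x².
f_3 = xy + y² + x + y, LT = xy.

S(f_1,f_2): lcm = x². S = xy + x.
  leading term xy: subtract (1)·f_3 from xy + x → y² + y
  leading term y²: no divisor's leading term divides it; move y² to the remainder.
  leading term y: no divisor's leading term divides it; move y to the remainder.
  remainder y² + y ≠ 0; add h_4 = y² + y to the basis.

S(f_1,f_3): lcm = x²y. S = xy² + x² + xy + y².
  leading term xy²: subtract (y)·f_3 from xy² + x² + xy + y² → y³ + x²
  leading term y³: subtract (y)·h_4 from y³ + x² → x² + y²
  leading term x²: subtract (1)·f_1 from x² + y² → y² + y
  leading term y²: subtract (1)·h_4 from y² + y → 0
  remainder 0.

S(f_2,f_3): lcm = x²y. S = x² + y².
  leading term x²: subtract (1)·f_1 from x² + y² → y² + y
  leading term y²: subtract (1)·h_4 from y² + y → 0
  remainder 0.

S(f_1,h_4): leading monomials are coprime, so the S-polynomial reduces to 0 (Buchberger's first criterion).
S(f_2,h_4): leading monomials are coprime, so the S-polynomial reduces to 0 (Buchberger's first criterion).
S(f_3,h_4): lcm = xy². S = y³ + y².
  leading term y³: subtract (y)·h_4 from y³ + y² → 0
  remainder 0.

Every S-polynomial of the final basis reduces to 0, so we have a Gröbner basis.
Inter-reduce: drop elements whose leading term is divisible by another's, tail-reduce, and make monic.
Reduced Gröbner basis: {x² + y, xy + x, y² + y}.
Label its elements g_1 = x² + y, g_2 = xy + x, g_3 = y² + y.

Reduce p = y² + y modulo G:
  leading term y²: subtract (1)·g_3 from y² + y → 0
  normal form = 0.
Since the normal form is 0, p ∈ I.

y² + y lies in I (it reduces to 0).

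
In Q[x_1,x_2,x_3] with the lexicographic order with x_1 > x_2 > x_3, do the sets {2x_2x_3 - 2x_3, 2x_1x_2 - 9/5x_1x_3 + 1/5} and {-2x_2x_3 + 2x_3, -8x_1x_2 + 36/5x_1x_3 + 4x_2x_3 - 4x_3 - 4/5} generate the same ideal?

For a fixed monomial order, each ideal has a unique reduced Gröbner basis; comparing bases decides equality.
Buchberger on the first generating set:
f_1 = 2x_2x_3 - 2x_3, LT = x_2x_3.
f_2 = 2x_1x_2 - 9/5x_1x_3 + 1/5, LT = x_1x_2.

S(f_1,f_2): lcm = x_1x_2x_3. S = 9/10x_1x_3^2 - x_1x_3 - 1/10x_3.
  leading term x_1x_3^2: no divisor's leading term divides it; move 9/10x_1x_3^2 to the remainder.
  leading term x_1x_3: no divisor's leading term divides it; move -x_1x_3 to the remainder.
  leading term x_3: no divisor's leading term divides it; move -1/10x_3 to the remainder.
  remainder 9/10x_1x_3^2 - x_1x_3 - 1/10x_3 ≠ 0; add g_3 = 9/10x_1x_3^2 - x_1x_3 - 1/10x_3 to the basis.

The other S-polynomials (S(f_1,g_3), S(f_2,g_3)) all reduce to 0 modulo the current basis, so we have a Gröbner basis.
Inter-reduce: drop elements whose leading term is divisible by another's, tail-reduce, and make monic.
Reduced Gröbner basis: {x_1x_2 - 9/10x_1x_3 + 1/10, x_1x_3^2 - 10/9x_1x_3 - 1/9x_3, x_2x_3 - x_3}.

Buchberger on the second generating set:
h_1 = -2x_2x_3 + 2x_3, LT = x_2x_3.
h_2 = -8x_1x_2 + 36/5x_1x_3 + 4x_2x_3 - 4x_3 - 4/5, LT = x_1x_2.

S(h_1,h_2): lcm = x_1x_2x_3. S = 9/10x_1x_3^2 - x_1x_3 + 1/2x_2x_3^2 - 1/2x_3^2 - 1/10x_3.
  leading term x_1x_3^2: no divisor's leading term divides it; move 9/10x_1x_3^2 to the remainder.
  leading term x_1x_3: no divisor's leading term divides it; move -x_1x_3 to the remainder.
  leading term x_2x_3^2: subtract (-1/4x_3)·h_1 from 1/2x_2x_3^2 - 1/2x_3^2 - 1/10x_3 → -1/10x_3
  leading term x_3: no divisor's leading term divides it; move -1/10x_3 to the remainder.
  remainder 9/10x_1x_3^2 - x_1x_3 - 1/10x_3 ≠ 0; add k_3 = 9/10x_1x_3^2 - x_1x_3 - 1/10x_3 to the basis.

The other S-polynomials (S(h_1,k_3), S(h_2,k_3)) all reduce to 0 modulo the current basis, so we have a Gröbner basis.
Inter-reduce: drop elements whose leading term is divisible by another's, tail-reduce, and make monic.
Reduced Gröbner basis: {x_1x_2 - 9/10x_1x_3 + 1/10, x_1x_3^2 - 10/9x_1x_3 - 1/9x_3, x_2x_3 - x_3}.

The two bases agree; hence the ideals are identical.

Yes, the ideals are equal.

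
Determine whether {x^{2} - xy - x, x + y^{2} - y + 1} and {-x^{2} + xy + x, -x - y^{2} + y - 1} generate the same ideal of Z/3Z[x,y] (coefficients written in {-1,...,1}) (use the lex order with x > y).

Since reduced Gröbner bases are canonical representatives of ideals under a given ordering, it suffices to compute and compare them.
Buchberger on the first generating set:
f_1 = x^{2} - xy - x, LT = x^{2}.
f_2 = x + y^{2} - y + 1, LT = x.

S(f_1,f_2): lcm = x^{2}. S = -xy^{2} + x.
  reduce S modulo (f_1, f_2):
  remainder y^{4} - y^{3} + y - 1 ≠ 0; add g_3 = y^{4} - y^{3} + y - 1 to the basis.

The other S-polynomials (S(f_1,g_3), S(f_2,g_3)) all reduce to 0 modulo the current basis, so we have a Gröbner basis.
Inter-reduce: drop elements whose leading term is divisible by another's, tail-reduce, and make monic.
Reduced Gröbner basis: {x + y^{2} - y + 1, y^{4} - y^{3} + y - 1}.

Buchberger on the second generating set:
h_1 = -x^{2} + xy + x, LT = x^{2}.
h_2 = -x - y^{2} + y - 1, LT = x.

S(h_1,h_2): lcm = x^{2}. S = -xy^{2} + x.
  reduce S modulo (h_1, h_2):
  remainder y^{4} - y^{3} + y - 1 ≠ 0; add k_3 = y^{4} - y^{3} + y - 1 to the basis.

The other S-polynomials (S(h_1,k_3), S(h_2,k_3)) all reduce to 0 modulo the current basis, so we have a Gröbner basis.
Inter-reduce: drop elements whose leading term is divisible by another's, tail-reduce, and make monic.
Reduced Gröbner basis: {x + y^{2} - y + 1, y^{4} - y^{3} + y - 1}.

These coincide, so the ideals are equal.

Yes, the ideals are equal.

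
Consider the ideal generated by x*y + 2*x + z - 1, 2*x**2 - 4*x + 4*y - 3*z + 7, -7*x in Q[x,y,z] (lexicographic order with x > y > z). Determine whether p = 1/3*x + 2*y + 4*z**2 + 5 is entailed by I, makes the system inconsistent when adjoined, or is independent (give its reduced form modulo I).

First compute the reduced Gröbner basis of I by Buchberger's algorithm.
f_1 = x*y + 2*x + z - 1, LT = x*y.
f_2 = 2*x**2 - 4*x + 4*y - 3*z + 7, LT = x**2.
f_3 = -7*x, LT = x.

S(f_1,f_2): lcm = x**2*y. S = 2*x**2 + 2*x*y + x*z - x - 2*y**2 + 3/2*y*z - 7/2*y.
  leading term x**2: subtract (1)·f_2 from 2*x**2 + 2*x*y + x*z - x - 2*y**2 + 3/2*y*z - 7/2*y → 2*x*y + x*z + 3*x - 2*y**2 + 3/2*y*z - 15/2*y + 3*z - 7
  leading term x*y: subtract (2)·f_1 from 2*x*y + x*z + 3*x - 2*y**2 + 3/2*y*z - 15/2*y + 3*z - 7 → x*z - x - 2*y**2 + 3/2*y*z - 15/2*y + z - 5
  leading term x*z: subtract (-1/7*z)·f_3 from x*z - x - 2*y**2 + 3/2*y*z - 15/2*y + z - 5 → -x - 2*y**2 + 3/2*y*z - 15/2*y + z - 5
  leading term x: subtract (1/7)·f_3 from -x - 2*y**2 + 3/2*y*z - 15/2*y + z - 5 → -2*y**2 + 3/2*y*z - 15/2*y + z - 5
  leading term y**2: no divisor's leading term divides it; move -2*y**2 to the remainder.
  leading term y*z: no divisor's leading term divides it; move 3/2*y*z to the remainder.
  leading term y: no divisor's leading term divides it; move -15/2*y to the remainder.
  leading term z: no divisor's leading term divides it; move z to the remainder.
  leading term 1: no divisor's leading term divides it; move -5 to the remainder.
  remainder -2*y**2 + 3/2*y*z - 15/2*y + z - 5 ≠ 0; add h_4 = -2*y**2 + 3/2*y*z - 15/2*y + z - 5 to the basis.

S(f_1,f_3): lcm = x*y. S = 2*x + z - 1.
  leading term x: subtract (-2/7)·f_3 from 2*x + z - 1 → z - 1
  leading term z: no divisor's leading term divides it; move z to the remainder.
  leading term 1: no divisor's leading term divides it; move -1 to the remainder.
  remainder z - 1 ≠ 0; add h_5 = z - 1 to the basis.

S(f_2,f_3): lcm = x**2. S = -2*x + 2*y - 3/2*z + 7/2.
  leading term x: subtract (2/7)·f_3 from -2*x + 2*y - 3/2*z + 7/2 → 2*y - 3/2*z + 7/2
  leading term y: no divisor's leading term divides it; move 2*y to the remainder.
  leading term z: subtract (-3/2)·h_5 from -3/2*z + 7/2 → 2
  leading term 1: no divisor's leading term divides it; move 2 to the remainder.
  remainder 2*y + 2 ≠ 0; add h_6 = 2*y + 2 to the basis.

The other S-polynomials (S(f_1,h_4), S(f_2,h_4), S(f_3,h_4), S(f_1,h_5), S(f_2,h_5), S(f_3,h_5), S(h_4,h_5), S(f_1,h_6), S(f_2,h_6), S(f_3,h_6), S(h_4,h_6), S(h_5,h_6)) all reduce to 0 modulo the current basis, so we have a Gröbner basis.
Inter-reduce: drop elements whose leading term is divisible by another's, tail-reduce, and make monic.
Reduced Gröbner basis: {x, y + 1, z - 1}.
Label its elements g_1 = x, g_2 = y + 1, g_3 = z - 1.

Reduce p = 1/3*x + 2*y + 4*z**2 + 5 modulo G:
  leading term x: subtract (1/3)·g_1 from 1/3*x + 2*y + 4*z**2 + 5 → 2*y + 4*z**2 + 5
  leading term y: subtract (2)·g_2 from 2*y + 4*z**2 + 5 → 4*z**2 + 3
  leading term z**2: subtract (4*z)·g_3 from 4*z**2 + 3 → 4*z + 3
  leading term z: subtract (4)·g_3 from 4*z + 3 → 7
  leading term 1: no divisor's leading term divides it; move 7 to the remainder.
  normal form = 7.
The normal form is nonzero, so p ∉ I. Since p minus its normal form lies in I, I + (p) = I + (r) where r = 7; decide whether this ideal is the whole ring.
Here r = 7 is a nonzero constant, hence a unit: 1 ∈ I + (p), the Gröbner basis of I + (p) is {1}, and the enlarged system has no common solution — adjoining p is inconsistent.

The remainder on division by a Gröbner basis is unique — it is the normal form.

Adjoining 1/3*x + 2*y + 4*z**2 + 5 makes the ideal the whole ring: the system is inconsistent.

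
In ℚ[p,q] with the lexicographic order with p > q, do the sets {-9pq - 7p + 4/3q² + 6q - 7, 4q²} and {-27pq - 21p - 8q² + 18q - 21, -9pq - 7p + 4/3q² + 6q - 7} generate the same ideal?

Since reduced Gröbner bases are canonical representatives of ideals under a given ordering, it suffices to compute and compare them.
Buchberger on the first generating set:
f_1 = -9pq - 7p + 4/3q² + 6q - 7, LT = pq.
f_2 = 4q², LT = q².

S(f_1,f_2): lcm = pq². S = 7/9pq - 4/27q³ - ⅔q² + 7/9q.
  leading term pq: subtract (-7/81)·f_1 from 7/9pq - 4/27q³ - ⅔q² + 7/9q → -49/81p - 4/27q³ - 134/243q² + 35/27q - 49/81
  leading term p: no divisor's leading term divides it; move -49/81p to the remainder.
  leading term q³: subtract (-1/27q)·f_2 from -4/27q³ - 134/243q² + 35/27q - 49/81 → -134/243q² + 35/27q - 49/81
  leading term q²: subtract (-67/486)·f_2 from -134/243q² + 35/27q - 49/81 → 35/27q - 49/81
  leading term q: no divisor's leading term divides it; move 35/27q to the remainder.
  leading term 1: no divisor's leading term divides it; move -49/81 to the remainder.
  remainder -49/81p + 35/27q - 49/81 ≠ 0; add g_3 = -49/81p + 35/27q - 49/81 to the basis.

The other S-polynomials (S(f_1,g_3), S(f_2,g_3)) all reduce to 0 modulo the current basis, so we have a Gröbner basis.
Inter-reduce: drop elements whose leading term is divisible by another's, tail-reduce, and make monic.
Reduced Gröbner basis: {p - 15/7q + 1, q²}.

Buchberger on the second generating set:
h_1 = -27pq - 21p - 8q² + 18q - 21, LT = pq.
h_2 = -9pq - 7p + 4/3q² + 6q - 7, LT = pq.

S(h_1,h_2): lcm = pq. S = 4/9q².
  leading term q²: no divisor's leading term divides it; move 4/9q² to the remainder.
  remainder 4/9q² ≠ 0; add k_3 = 4/9q² to the basis.

S(h_1,k_3): lcm = pq². S = 7/9pq + 8/27q³ - ⅔q² + 7/9q.
  leading term pq: subtract (-7/243)·h_1 from 7/9pq + 8/27q³ - ⅔q² + 7/9q → -49/81p + 8/27q³ - 218/243q² + 35/27q - 49/81
  leading term p: no divisor's leading term divides it; move -49/81p to the remainder.
  leading term q³: subtract (⅔q)·k_3 from 8/27q³ - 218/243q² + 35/27q - 49/81 → -218/243q² + 35/27q - 49/81
  leading term q²: subtract (-109/54)·k_3 from -218/243q² + 35/27q - 49/81 → 35/27q - 49/81
  leading term q: no divisor's leading term divides it; move 35/27q to the remainder.
  leading term 1: no divisor's leading term divides it; move -49/81 to the remainder.
  remainder -49/81p + 35/27q - 49/81 ≠ 0; add k_4 = -49/81p + 35/27q - 49/81 to the basis.

The other S-polynomials (S(h_2,k_3), S(h_1,k_4), S(h_2,k_4), S(k_3,k_4)) all reduce to 0 modulo the current basis, so we have a Gröbner basis.
Inter-reduce: drop elements whose leading term is divisible by another's, tail-reduce, and make monic.
Reduced Gröbner basis: {p - 15/7q + 1, q²}.

The two bases agree; hence the ideals are identical.

Yes, the ideals are equal.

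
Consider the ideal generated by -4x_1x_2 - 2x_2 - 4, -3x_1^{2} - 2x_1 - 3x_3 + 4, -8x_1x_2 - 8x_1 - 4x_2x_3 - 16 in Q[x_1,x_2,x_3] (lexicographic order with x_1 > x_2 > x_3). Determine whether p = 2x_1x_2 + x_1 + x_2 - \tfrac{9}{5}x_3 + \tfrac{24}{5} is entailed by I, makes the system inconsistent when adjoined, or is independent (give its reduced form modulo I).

First compute the reduced Gröbner basis of I by Buchberger's algorithm.
f_1 = -4x_1x_2 - 2x_2 - 4, LT = x_1x_2.
f_2 = -3x_1^{2} - 2x_1 - 3x_3 + 4, LT = x_1^{2}.
f_3 = -8x_1x_2 - 8x_1 - 4x_2x_3 - 16, LT = x_1x_2.

S(f_1,f_2): lcm = x_1^{2}x_2. S = -\tfrac{1}{6}x_1x_2 + x_1 - x_2x_3 + \tfrac{4}{3}x_2.
  reduce S modulo (f_1, f_2, f_3):
  remainder x_1 - x_2x_3 + \tfrac{17}{12}x_2 + \tfrac{1}{6} ≠ 0; add h_4 = x_1 - x_2x_3 + \tfrac{17}{12}x_2 + \tfrac{1}{6} to the basis.

S(f_1,f_3): lcm = x_1x_2. S = -x_1 - \tfrac{1}{2}x_2x_3 + \tfrac{1}{2}x_2 - 1.
  reduce S modulo (f_1, f_2, f_3, h_4):
  remainder -\tfrac{3}{2}x_2x_3 + \tfrac{23}{12}x_2 - \tfrac{5}{6} ≠ 0; add h_5 = -\tfrac{3}{2}x_2x_3 + \tfrac{23}{12}x_2 - \tfrac{5}{6} to the basis.

S(f_2,f_3): lcm = x_1^{2}x_2. S = -x_1^{2} - \tfrac{1}{2}x_1x_2x_3 + \tfrac{2}{3}x_1x_2 - 2x_1 + x_2x_3 - \tfrac{4}{3}x_2.
  reduce S modulo (f_1, f_2, f_3, h_4, h_5):
  remainder \tfrac{25}{216}x_2 + \tfrac{3}{2}x_3 - \tfrac{187}{108} ≠ 0; add h_6 = \tfrac{25}{216}x_2 + \tfrac{3}{2}x_3 - \tfrac{187}{108} to the basis.

S(h_5,h_6): lcm = x_2x_3. S = -\tfrac{23}{18}x_2 - \tfrac{324}{25}x_3^{2} + \tfrac{374}{25}x_3 + \tfrac{5}{9}.
  reduce S modulo (f_1, f_2, f_3, h_4, h_5, h_6):
  remainder -\tfrac{324}{25}x_3^{2} + \tfrac{788}{25}x_3 - \tfrac{464}{25} ≠ 0; add h_7 = -\tfrac{324}{25}x_3^{2} + \tfrac{788}{25}x_3 - \tfrac{464}{25} to the basis.

The other S-polynomials (S(f_1,h_4), S(f_2,h_4), S(f_3,h_4), S(f_1,h_5), S(f_2,h_5), S(f_3,h_5), S(h_4,h_5), S(f_1,h_6), S(f_2,h_6), S(f_3,h_6), S(h_4,h_6), S(f_1,h_7), S(f_2,h_7), S(f_3,h_7), S(h_4,h_7), S(h_5,h_7), S(h_6,h_7)) all reduce to 0 modulo the current basis, so we have a Gröbner basis.
Inter-reduce: drop elements whose leading term is divisible by another's, tail-reduce, and make monic.
Reduced Gröbner basis: {x_1 - \tfrac{9}{5}x_3 + \tfrac{14}{5}, x_2 + \tfrac{324}{25}x_3 - \tfrac{374}{25}, x_3^{2} - \tfrac{197}{81}x_3 + \tfrac{116}{81}}.
Label its elements g_1 = x_1 - \tfrac{9}{5}x_3 + \tfrac{14}{5}, g_2 = x_2 + \tfrac{324}{25}x_3 - \tfrac{374}{25}, g_3 = x_3^{2} - \tfrac{197}{81}x_3 + \tfrac{116}{81}.

Reduce p = 2x_1x_2 + x_1 + x_2 - \tfrac{9}{5}x_3 + \tfrac{24}{5} modulo G:
  leading term x_1x_2: subtract (2x_2)·g_1 from 2x_1x_2 + x_1 + x_2 - \tfrac{9}{5}x_3 + \tfrac{24}{5} → x_1 + \tfrac{18}{5}x_2x_3 - \tfrac{23}{5}x_2 - \tfrac{9}{5}x_3 + \tfrac{24}{5}
  leading term x_1: subtract (1)·g_1 from x_1 + \tfrac{18}{5}x_2x_3 - \tfrac{23}{5}x_2 - \tfrac{9}{5}x_3 + \tfrac{24}{5} → \tfrac{18}{5}x_2x_3 - \tfrac{23}{5}x_2 + 2
  leading term x_2x_3: subtract (\tfrac{18}{5}x_3)·g_2 from \tfrac{18}{5}x_2x_3 - \tfrac{23}{5}x_2 + 2 → -\tfrac{23}{5}x_2 - \tfrac{5832}{125}x_3^{2} + \tfrac{6732}{125}x_3 + 2
  leading term x_2: subtract (-\tfrac{23}{5})·g_2 from -\tfrac{23}{5}x_2 - \tfrac{5832}{125}x_3^{2} + \tfrac{6732}{125}x_3 + 2 → -\tfrac{5832}{125}x_3^{2} + \tfrac{14184}{125}x_3 - \tfrac{8352}{125}
  leading term x_3^{2}: subtract (-\tfrac{5832}{125})·g_3 from -\tfrac{5832}{125}x_3^{2} + \tfrac{14184}{125}x_3 - \tfrac{8352}{125} → 0
  normal form = 0.
Since the normal form is 0, p ∈ I.

2x_1x_2 + x_1 + x_2 - \tfrac{9}{5}x_3 + \tfrac{24}{5} lies in I (it reduces to 0).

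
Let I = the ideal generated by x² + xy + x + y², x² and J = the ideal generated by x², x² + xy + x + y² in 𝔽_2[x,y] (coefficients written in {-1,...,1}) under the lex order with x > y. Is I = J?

Since reduced Gröbner bases are canonical representatives of ideals under a given ordering, it suffices to compute and compare them.
Buchberger on the first generating set:
f_1 = x² + xy + x + y², LT = x².
f_2 = x², LT = x².

S(f_1,f_2): lcm = x². S = xy + x + y².
  leading term xy: no divisor's leading term divides it; move xy to the remainder.
  leading term x: no divisor's leading term divides it; move x to the remainder.
  leading term y²: no divisor's leading term divides it; move y² to the remainder.
  remainder xy + x + y² ≠ 0; add g_3 = xy + x + y² to the basis.

S(f_1,g_3): lcm = x²y. S = x² + xy + y³.
  leading term x²: subtract (1)·f_1 from x² + xy + y³ → x + y³ + y²
  leading term x: no divisor's leading term divides it; move x to the remainder.
  leading term y³: no divisor's leading term divides it; move y³ to the remainder.
  leading term y²: no divisor's leading term divides it; move y² to the remainder.
  remainder x + y³ + y² ≠ 0; add g_4 = x + y³ + y² to the basis.

S(f_1,g_4): lcm = x². S = xy³ + xy² + xy + x + y².
  leading term xy³: subtract (y²)·g_3 from xy³ + xy² + xy + x + y² → xy + x + y⁴ + y²
  leading term xy: subtract (1)·g_3 from xy + x + y⁴ + y² → y⁴
  leading term y⁴: no divisor's leading term divides it; move y⁴ to the remainder.
  remainder y⁴ ≠ 0; add g_5 = y⁴ to the basis.

The other S-polynomials (S(f_2,g_3), S(f_2,g_4), S(g_3,g_4), S(f_1,g_5), S(f_2,g_5), S(g_3,g_5), S(g_4,g_5)) all reduce to 0 modulo the current basis, so we have a Gröbner basis.
Inter-reduce: drop elements whose leading term is divisible by another's, tail-reduce, and make monic.
Reduced Gröbner basis: {x + y³ + y², y⁴}.

Buchberger on the second generating set:
h_1 = x², LT = x².
h_2 = x² + xy + x + y², LT = x².

S(h_1,h_2): lcm = x². S = xy + x + y².
  leading term xy: no divisor's leading term divides it; move xy to the remainder.
  leading term x: no divisor's leading term divides it; move x to the remainder.
  leading term y²: no divisor's leading term divides it; move y² to the remainder.
  remainder xy + x + y² ≠ 0; add k_3 = xy + x + y² to the basis.

S(h_1,k_3): lcm = x²y. S = x² + xy².
  leading term x²: subtract (1)·h_1 from x² + xy² → xy²
  leading term xy²: subtract (y)·k_3 from xy² → xy + y³
  leading term xy: subtract (1)·k_3 from xy + y³ → x + y³ + y²
  leading term x: no divisor's leading term divides it; move x to the remainder.
  leading term y³: no divisor's leading term divides it; move y³ to the remainder.
  leading term y²: no divisor's leading term divides it; move y² to the remainder.
  remainder x + y³ + y² ≠ 0; add k_4 = x + y³ + y² to the basis.

S(h_1,k_4): lcm = x². S = xy³ + xy².
  leading term xy³: subtract (y²)·k_3 from xy³ + xy² → y⁴
  leading term y⁴: no divisor's leading term divides it; move y⁴ to the remainder.
  remainder y⁴ ≠ 0; add k_5 = y⁴ to the basis.

The other S-polynomials (S(h_2,k_3), S(h_2,k_4), S(k_3,k_4), S(h_1,k_5), S(h_2,k_5), S(k_3,k_5), S(k_4,k_5)) all reduce to 0 modulo the current basis, so we have a Gröbner basis.
Inter-reduce: drop elements whose leading term is divisible by another's, tail-reduce, and make monic.
Reduced Gröbner basis: {x + y³ + y², y⁴}.

These coincide, so the ideals are equal.

Yes, the ideals are equal.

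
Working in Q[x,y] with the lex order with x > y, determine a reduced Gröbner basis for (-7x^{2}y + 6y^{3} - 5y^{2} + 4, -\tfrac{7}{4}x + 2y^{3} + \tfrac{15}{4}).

f_1 = -7x^{2}y + 6y^{3} - 5y^{2} + 4, LT = x^{2}y.
f_2 = -\tfrac{7}{4}x + 2y^{3} + \tfrac{15}{4}, LT = x.

S(f_1,f_2): lcm = x^{2}y. S = \tfrac{8}{7}xy^{4} + \tfrac{15}{7}xy - \tfrac{6}{7}y^{3} + \tfrac{5}{7}y^{2} - \tfrac{4}{7}.
  leading term xy^{4}: subtract (-\tfrac{32}{49}y^{4})·f_2 from \tfrac{8}{7}xy^{4} + \tfrac{15}{7}xy - \tfrac{6}{7}y^{3} + \tfrac{5}{7}y^{2} - \tfrac{4}{7} → \tfrac{15}{7}xy + \tfrac{64}{49}y^{7} + \tfrac{120}{49}y^{4} - \tfrac{6}{7}y^{3} + \tfrac{5}{7}y^{2} - \tfrac{4}{7}
  leading term xy: subtract (-\tfrac{60}{49}y)·f_2 from \tfrac{15}{7}xy + \tfrac{64}{49}y^{7} + \tfrac{120}{49}y^{4} - \tfrac{6}{7}y^{3} + \tfrac{5}{7}y^{2} - \tfrac{4}{7} → \tfrac{64}{49}y^{7} + \tfrac{240}{49}y^{4} - \tfrac{6}{7}y^{3} + \tfrac{5}{7}y^{2} + \tfrac{225}{49}y - \tfrac{4}{7}
  leading term y^{7}: no divisor's leading term divides it; move \tfrac{64}{49}y^{7} to the remainder.
  leading term y^{4}: no divisor's leading term divides it; move \tfrac{240}{49}y^{4} to the remainder.
  leading term y^{3}: no divisor's leading term divides it; move -\tfrac{6}{7}y^{3} to the remainder.
  leading term y^{2}: no divisor's leading term divides it; move \tfrac{5}{7}y^{2} to the remainder.
  leading term y: no divisor's leading term divides it; move \tfrac{225}{49}y to the remainder.
  leading term 1: no divisor's leading term divides it; move -\tfrac{4}{7} to the remainder.
  remainder \tfrac{64}{49}y^{7} + \tfrac{240}{49}y^{4} - \tfrac{6}{7}y^{3} + \tfrac{5}{7}y^{2} + \tfrac{225}{49}y - \tfrac{4}{7} ≠ 0; add g_3 = \tfrac{64}{49}y^{7} + \tfrac{240}{49}y^{4} - \tfrac{6}{7}y^{3} + \tfrac{5}{7}y^{2} + \tfrac{225}{49}y - \tfrac{4}{7} to the basis.

The other S-polynomials (S(f_1,g_3), S(f_2,g_3)) all reduce to 0 modulo the current basis, so we have a Gröbner basis.
Inter-reduce: drop elements whose leading term is divisible by another's, tail-reduce, and make monic.

G = {x - \tfrac{8}{7}y^{3} - \tfrac{15}{7}, y^{7} + \tfrac{15}{4}y^{4} - \tfrac{21}{32}y^{3} + \tfrac{35}{64}y^{2} + \tfrac{225}{64}y - \tfrac{7}{16}}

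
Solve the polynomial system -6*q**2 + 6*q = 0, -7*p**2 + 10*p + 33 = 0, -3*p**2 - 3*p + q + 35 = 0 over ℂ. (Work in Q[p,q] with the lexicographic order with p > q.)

Compute a lex Gröbner basis by Buchberger's algorithm.
f_1 = -6*q**2 + 6*q, LT = q**2.
f_2 = -7*p**2 + 10*p + 33, LT = p**2.
f_3 = -3*p**2 - 3*p + q + 35, LT = p**2.

S(f_2,f_3): lcm = p**2. S = -17/7*p + 1/3*q + 146/21.
  leading term p: no divisor's leading term divides it; move -17/7*p to the remainder.
  leading term q: no divisor's leading term divides it; move 1/3*q to the remainder.
  leading term 1: no divisor's leading term divides it; move 146/21 to the remainder.
  remainder -17/7*p + 1/3*q + 146/21 ≠ 0; add h_4 = -17/7*p + 1/3*q + 146/21 to the basis.

S(f_2,h_4): lcm = p**2. S = 7/51*p*q + 512/357*p - 33/7.
  leading term p*q: subtract (-49/867*q)·h_4 from 7/51*p*q + 512/357*p - 33/7 → 512/357*p + 49/2601*q**2 + 1022/2601*q - 33/7
  leading term p: subtract (-512/867)·h_4 from 512/357*p + 49/2601*q**2 + 1022/2601*q - 33/7 → 49/2601*q**2 + 1534/2601*q - 1583/2601
  leading term q**2: subtract (-49/15606)·f_1 from 49/2601*q**2 + 1534/2601*q - 1583/2601 → 1583/2601*q - 1583/2601
  leading term q: no divisor's leading term divides it; move 1583/2601*q to the remainder.
  leading term 1: no divisor's leading term divides it; move -1583/2601 to the remainder.
  remainder 1583/2601*q - 1583/2601 ≠ 0; add h_5 = 1583/2601*q - 1583/2601 to the basis.

The other S-polynomials (S(f_1,f_2), S(f_1,f_3), S(f_1,h_4), S(f_3,h_4), S(f_1,h_5), S(f_2,h_5), S(f_3,h_5), S(h_4,h_5)) all reduce to 0 modulo the current basis, so we have a Gröbner basis.
Inter-reduce: drop elements whose leading term is divisible by another's, tail-reduce, and make monic.
Reduced Gröbner basis: {p - 3, q - 1}.

From the last basis element, q - 1 = 0, so q takes values in {1}. Each choice, substituted upward through the basis, yields the corresponding point(s) of the solution set.
  q = 1: the earlier basis element becomes p - 3 = 0, giving p = 3 — point (3, 1).
Check: every point annihilates each of the original generators.

{(3, 1)}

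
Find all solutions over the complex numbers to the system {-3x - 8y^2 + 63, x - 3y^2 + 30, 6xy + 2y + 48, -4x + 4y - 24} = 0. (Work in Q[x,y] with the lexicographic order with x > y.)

{(-3, 3)}

Compute a lex Gröbner basis by Buchberger's algorithm.
f_1 = -3x - 8y^2 + 63, LT = x.
f_2 = x - 3y^2 + 30, LT = x.
f_3 = 6xy + 2y + 48, LT = xy.
f_4 = -4x + 4y - 24, LT = x.

S(f_1,f_2): lcm = x. S = 17/3y^2 - 51.
  reduce S modulo (f_1, f_2, f_3, f_4):
  remainder 17/3y^2 - 51 ≠ 0; add h_5 = 17/3y^2 - 51 to the basis.

S(f_1,f_3): lcm = xy. S = 8/3y^3 - 64/3y - 8.
  reduce S modulo (f_1, f_2, f_3, f_4, h_5):
  remainder 8/3y - 8 ≠ 0; add h_6 = 8/3y - 8 to the basis.

The other S-polynomials (S(f_1,f_4), S(f_2,f_3), S(f_2,f_4), S(f_3,f_4), S(f_1,h_5), S(f_2,h_5), S(f_3,h_5), S(f_4,h_5), S(f_1,h_6), S(f_2,h_6), S(f_3,h_6), S(f_4,h_6), S(h_5,h_6)) all reduce to 0 modulo the current basis, so we have a Gröbner basis.
Inter-reduce: drop elements whose leading term is divisible by another's, tail-reduce, and make monic.
Reduced Gröbner basis: {x + 3, y - 3}.

From the last basis element, y - 3 = 0, so y takes values in {3}. Each choice, substituted upward through the basis, yields the corresponding point(s) of the solution set.
  y = 3: the earlier basis element becomes x + 3 = 0, giving x = -3 — point (-3, 3).
A lex Gröbner basis triangularizes the system, enabling back-substitution.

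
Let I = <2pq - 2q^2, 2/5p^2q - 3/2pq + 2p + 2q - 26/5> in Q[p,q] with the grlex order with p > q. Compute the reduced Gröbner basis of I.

f_1 = 2pq - 2q^2, LT = pq.
f_2 = 2/5p^2q - 3/2pq + 2p + 2q - 26/5, LT = p^2q.

S(f_1,f_2): lcm = p^2q. S = -pq^2 + 15/4pq - 5p - 5q + 13.
  leading term pq^2: subtract (-1/2q)·f_1 from -pq^2 + 15/4pq - 5p - 5q + 13 → -q^3 + 15/4pq - 5p - 5q + 13
  leading term q^3: no divisor's leading term divides it; move -q^3 to the remainder.
  leading term pq: subtract (15/8)·f_1 from 15/4pq - 5p - 5q + 13 → 15/4q^2 - 5p - 5q + 13
  leading term q^2: no divisor's leading term divides it; move 15/4q^2 to the remainder.
  leading term p: no divisor's leading term divides it; move -5p to the remainder.
  leading term q: no divisor's leading term divides it; move -5q to the remainder.
  leading term 1: no divisor's leading term divides it; move 13 to the remainder.
  remainder -q^3 + 15/4q^2 - 5p - 5q + 13 ≠ 0; add g_3 = -q^3 + 15/4q^2 - 5p - 5q + 13 to the basis.

S(f_1,g_3): lcm = pq^3. S = -q^4 + 15/4pq^2 - 5p^2 - 5pq + 13p.
  leading term q^4: subtract (q)·g_3 from -q^4 + 15/4pq^2 - 5p^2 - 5pq + 13p → 15/4pq^2 - 15/4q^3 - 5p^2 + 5q^2 + 13p - 13q
  leading term pq^2: subtract (15/8q)·f_1 from 15/4pq^2 - 15/4q^3 - 5p^2 + 5q^2 + 13p - 13q → -5p^2 + 5q^2 + 13p - 13q
  leading term p^2: no divisor's leading term divides it; move -5p^2 to the remainder.
  leading term q^2: no divisor's leading term divides it; move 5q^2 to the remainder.
  leading term p: no divisor's leading term divides it; move 13p to the remainder.
  leading term q: no divisor's leading term divides it; move -13q to the remainder.
  remainder -5p^2 + 5q^2 + 13p - 13q ≠ 0; add g_4 = -5p^2 + 5q^2 + 13p - 13q to the basis.

The other S-polynomials (S(f_2,g_3), S(f_1,g_4), S(f_2,g_4), S(g_3,g_4)) all reduce to 0 modulo the current basis, so we have a Gröbner basis.
Inter-reduce: drop elements whose leading term is divisible by another's, tail-reduce, and make monic.

G = {q^3 - 15/4q^2 + 5p + 5q - 13, p^2 - q^2 - 13/5p + 13/5q, pq - q^2}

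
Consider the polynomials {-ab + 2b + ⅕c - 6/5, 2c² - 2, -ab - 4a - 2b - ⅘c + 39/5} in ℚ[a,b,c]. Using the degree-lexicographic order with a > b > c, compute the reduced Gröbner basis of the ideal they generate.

G = {b² + ¼bc - ¼b + ⅕c - 6/5, c² - 1, a + b + ¼c - 9/4}

The reduced Gröbner basis is the canonical form of the ideal for this ordering.

f_1 = -ab + 2b + ⅕c - 6/5, LT = ab.
f_2 = 2c² - 2, LT = c².
f_3 = -ab - 4a - 2b - ⅘c + 39/5, LT = ab.

S(f_1,f_2): leading monomials are coprime, so the S-polynomial reduces to 0 (Buchberger's first criterion).
S(f_1,f_3): lcm = ab. S = -4a - 4b - c + 9.
  leading term a: no divisor's leading term divides it; move -4a to the remainder.
  leading term b: no divisor's leading term divides it; move -4b to the remainder.
  leading term c: no divisor's leading term divides it; move -c to the remainder.
  leading term 1: no divisor's leading term divides it; move 9 to the remainder.
  remainder -4a - 4b - c + 9 ≠ 0; add g_4 = -4a - 4b - c + 9 to the basis.

S(f_2,f_3): leading monomials are coprime, so the S-polynomial reduces to 0 (Buchberger's first criterion).
S(f_1,g_4): lcm = ab. S = -b² - ¼bc + ¼b - ⅕c + 6/5.
  leading term b²: no divisor's leading term divides it; move -b² to the remainder.
  leading term bc: no divisor's leading term divides it; move -¼bc to the remainder.
  leading term b: no divisor's leading term divides it; move ¼b to the remainder.
  leading term c: no divisor's leading term divides it; move -⅕c to the remainder.
  leading term 1: no divisor's leading term divides it; move 6/5 to the remainder.
  remainder -b² - ¼bc + ¼b - ⅕c + 6/5 ≠ 0; add g_5 = -b² - ¼bc + ¼b - ⅕c + 6/5 to the basis.

S(f_2,g_4): leading monomials are coprime, so the S-polynomial reduces to 0 (Buchberger's first criterion).
S(f_3,g_4): lcm = ab. S = -b² - ¼bc + 4a + 17/4b + ⅘c - 39/5.
  leading term b²: subtract (1)·g_5 from -b² - ¼bc + 4a + 17/4b + ⅘c - 39/5 → 4a + 4b + c - 9
  leading term a: subtract (-1)·g_4 from 4a + 4b + c - 9 → 0
  remainder 0.

S(f_1,g_5): lcm = ab². S = -¼abc + ¼ab - ⅕ac - 2b² - ⅕bc + 6/5a + 6/5b.
  leading term abc: subtract (¼c)·f_1 from -¼abc + ¼ab - ⅕ac - 2b² - ⅕bc + 6/5a + 6/5b → ¼ab - ⅕ac - 2b² - 7/10bc - 1/20c² + 6/5a + 6/5b + 3/10c
  leading term ab: subtract (-¼)·f_1 from ¼ab - ⅕ac - 2b² - 7/10bc - 1/20c² + 6/5a + 6/5b + 3/10c → -⅕ac - 2b² - 7/10bc - 1/20c² + 6/5a + 17/10b + 7/20c - 3/10
  leading term ac: subtract (1/20c)·g_4 from -⅕ac - 2b² - 7/10bc - 1/20c² + 6/5a + 17/10b + 7/20c - 3/10 → -2b² - ½bc + 6/5a + 17/10b - 1/10c - 3/10
  leading term b²: subtract (2)·g_5 from -2b² - ½bc + 6/5a + 17/10b - 1/10c - 3/10 → 6/5a + 6/5b + 3/10c - 27/10
  leading term a: subtract (-3/10)·g_4 from 6/5a + 6/5b + 3/10c - 27/10 → 0
  remainder 0.

S(f_2,g_5): leading monomials are coprime, so the S-polynomial reduces to 0 (Buchberger's first criterion).
S(f_3,g_5): lcm = ab². S = -¼abc + 17/4ab - ⅕ac + 2b² + ⅘bc + 6/5a - 39/5b.
  leading term abc: subtract (¼c)·f_1 from -¼abc + 17/4ab - ⅕ac + 2b² + ⅘bc + 6/5a - 39/5b → 17/4ab - ⅕ac + 2b² + 3/10bc - 1/20c² + 6/5a - 39/5b + 3/10c
  leading term ab: subtract (-17/4)·f_1 from 17/4ab - ⅕ac + 2b² + 3/10bc - 1/20c² + 6/5a - 39/5b + 3/10c → -⅕ac + 2b² + 3/10bc - 1/20c² + 6/5a + 7/10b + 23/20c - 51/10
  leading term ac: subtract (1/20c)·g_4 from -⅕ac + 2b² + 3/10bc - 1/20c² + 6/5a + 7/10b + 23/20c - 51/10 → 2b² + ½bc + 6/5a + 7/10b + 7/10c - 51/10
  leading term b²: subtract (-2)·g_5 from 2b² + ½bc + 6/5a + 7/10b + 7/10c - 51/10 → 6/5a + 6/5b + 3/10c - 27/10
  leading term a: subtract (-3/10)·g_4 from 6/5a + 6/5b + 3/10c - 27/10 → 0
  remainder 0.

S(g_4,g_5): leading monomials are coprime, so the S-polynomial reduces to 0 (Buchberger's first criterion).
Every S-polynomial of the final basis reduces to 0, so we have a Gröbner basis.
Inter-reduce: drop elements whose leading term is divisible by another's, tail-reduce, and make monic.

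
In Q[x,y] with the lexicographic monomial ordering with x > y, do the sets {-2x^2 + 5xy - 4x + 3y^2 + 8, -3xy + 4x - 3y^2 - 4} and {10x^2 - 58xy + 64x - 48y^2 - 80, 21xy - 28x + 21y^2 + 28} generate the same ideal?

Two ideals are equal iff their reduced Gröbner bases coincide (the reduced basis is unique for a fixed ordering).
Buchberger on the first generating set:
f_1 = -2x^2 + 5xy - 4x + 3y^2 + 8, LT = x^2.
f_2 = -3xy + 4x - 3y^2 - 4, LT = xy.

S(f_1,f_2): lcm = x^2y. S = 4/3x^2 - 7/2xy^2 + 2xy - 4/3x - 3/2y^3 - 4y.
  reduce S modulo (f_1, f_2):
  remainder -28/9x + 2y^3 + 4/3y^2 + 2/3y + 40/9 ≠ 0; add g_3 = -28/9x + 2y^3 + 4/3y^2 + 2/3y + 40/9 to the basis.

S(f_1,g_3): lcm = x^2. S = 9/14xy^3 + 3/7xy^2 - 16/7xy + 24/7x - 3/2y^2 - 4.
  reduce S modulo (f_1, f_2, g_3):
  remainder -9/14y^4 + 3/7y^3 - 9/14y^2 - 8/7y + 4/7 ≠ 0; add g_4 = -9/14y^4 + 3/7y^3 - 9/14y^2 - 8/7y + 4/7 to the basis.

The other S-polynomials (S(f_2,g_3), S(f_1,g_4), S(f_2,g_4), S(g_3,g_4)) all reduce to 0 modulo the current basis, so we have a Gröbner basis.
Inter-reduce: drop elements whose leading term is divisible by another's, tail-reduce, and make monic.
Reduced Gröbner basis: {x - 9/14y^3 - 3/7y^2 - 3/14y - 10/7, y^4 - 2/3y^3 + y^2 + 16/9y - 8/9}.

Buchberger on the second generating set:
h_1 = 10x^2 - 58xy + 64x - 48y^2 - 80, LT = x^2.
h_2 = 21xy - 28x + 21y^2 + 28, LT = xy.

S(h_1,h_2): lcm = x^2y. S = 4/3x^2 - 34/5xy^2 + 32/5xy - 4/3x - 24/5y^3 - 8y.
  reduce S modulo (h_1, h_2):
  remainder -28/9x + 2y^3 + 4/3y^2 + 16/15y + 176/45 ≠ 0; add k_3 = -28/9x + 2y^3 + 4/3y^2 + 16/15y + 176/45 to the basis.

S(h_1,k_3): lcm = x^2. S = 9/14xy^3 + 3/7xy^2 - 191/35xy + 268/35x - 24/5y^2 - 8.
  reduce S modulo (h_1, h_2, k_3):
  remainder -9/14y^4 + 3/7y^3 - 27/35y^2 - 4/5y + 12/35 ≠ 0; add k_4 = -9/14y^4 + 3/7y^3 - 27/35y^2 - 4/5y + 12/35 to the basis.

The other S-polynomials (S(h_2,k_3), S(h_1,k_4), S(h_2,k_4), S(k_3,k_4)) all reduce to 0 modulo the current basis, so we have a Gröbner basis.
Inter-reduce: drop elements whose leading term is divisible by another's, tail-reduce, and make monic.
Reduced Gröbner basis: {x - 9/14y^3 - 3/7y^2 - 12/35y - 44/35, y^4 - 2/3y^3 + 6/5y^2 + 56/45y - 8/15}.

These differ, so the ideals are not equal.

No, the ideals differ.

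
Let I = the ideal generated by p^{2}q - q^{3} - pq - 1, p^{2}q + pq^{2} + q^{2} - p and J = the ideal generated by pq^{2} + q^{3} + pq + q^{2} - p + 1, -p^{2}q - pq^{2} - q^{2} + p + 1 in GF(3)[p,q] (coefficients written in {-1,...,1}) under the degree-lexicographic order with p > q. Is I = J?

No, the ideals differ.

For a fixed monomial order, each ideal has a unique reduced Gröbner basis; comparing bases decides equality.
Buchberger on the first generating set:
f_1 = p^{2}q - q^{3} - pq - 1, LT = p^{2}q.
f_2 = p^{2}q + pq^{2} + q^{2} - p, LT = p^{2}q.

S(f_1,f_2): lcm = p^{2}q. S = -pq^{2} - q^{3} - pq - q^{2} + p - 1.
  leading term pq^{2}: no divisor's leading term divides it; move -pq^{2} to the remainder.
  leading term q^{3}: no divisor's leading term divides it; move -q^{3} to the remainder.
  leading term pq: no divisor's leading term divides it; move -pq to the remainder.
  leading term q^{2}: no divisor's leading term divides it; move -q^{2} to the remainder.
  leading term p: no divisor's leading term divides it; move p to the remainder.
  leading term 1: no divisor's leading term divides it; move -1 to the remainder.
  remainder -pq^{2} - q^{3} - pq - q^{2} + p - 1 ≠ 0; add g_3 = -pq^{2} - q^{3} - pq - q^{2} + p - 1 to the basis.

S(f_1,g_3): lcm = p^{2}q^{2}. S = -pq^{3} - q^{4} - p^{2}q + pq^{2} + p^{2} - p - q.
  leading term pq^{3}: subtract (q)·g_3 from -pq^{3} - q^{4} - p^{2}q + pq^{2} + p^{2} - p - q → -p^{2}q - pq^{2} + q^{3} + p^{2} - pq - p
  leading term p^{2}q: subtract (-1)·f_1 from -p^{2}q - pq^{2} + q^{3} + p^{2} - pq - p → -pq^{2} + p^{2} + pq - p - 1
  leading term pq^{2}: subtract (1)·g_3 from -pq^{2} + p^{2} + pq - p - 1 → q^{3} + p^{2} - pq + q^{2} + p
  leading term q^{3}: no divisor's leading term divides it; move q^{3} to the remainder.
  leading term p^{2}: no divisor's leading term divides it; move p^{2} to the remainder.
  leading term pq: no divisor's leading term divides it; move -pq to the remainder.
  leading term q^{2}: no divisor's leading term divides it; move q^{2} to the remainder.
  leading term p: no divisor's leading term divides it; move p to the remainder.
  remainder q^{3} + p^{2} - pq + q^{2} + p ≠ 0; add g_4 = q^{3} + p^{2} - pq + q^{2} + p to the basis.

S(f_1,g_4): lcm = p^{2}q^{3}. S = -q^{5} - p^{4} + p^{3}q - p^{2}q^{2} - pq^{3} - p^{3} - q^{2}.
  leading term q^{5}: subtract (-q^{2})·g_4 from -q^{5} - p^{4} + p^{3}q - p^{2}q^{2} - pq^{3} - p^{3} - q^{2} → -p^{4} + p^{3}q + pq^{3} + q^{4} - p^{3} + pq^{2} - q^{2}
  leading term p^{4}: no divisor's leading term divides it; move -p^{4} to the remainder.
  leading term p^{3}q: subtract (p)·f_1 from p^{3}q + pq^{3} + q^{4} - p^{3} + pq^{2} - q^{2} → -pq^{3} + q^{4} - p^{3} + p^{2}q + pq^{2} - q^{2} + p
  leading term pq^{3}: subtract (q)·g_3 from -pq^{3} + q^{4} - p^{3} + p^{2}q + pq^{2} - q^{2} + p → -q^{4} - p^{3} + p^{2}q - pq^{2} + q^{3} - pq - q^{2} + p + q
  leading term q^{4}: subtract (-q)·g_4 from -q^{4} - p^{3} + p^{2}q - pq^{2} + q^{3} - pq - q^{2} + p + q → -p^{3} - p^{2}q + pq^{2} - q^{3} - q^{2} + p + q
  leading term p^{3}: no divisor's leading term divides it; move -p^{3} to the remainder.
  leading term p^{2}q: subtract (-1)·f_1 from -p^{2}q + pq^{2} - q^{3} - q^{2} + p + q → pq^{2} + q^{3} - pq - q^{2} + p + q - 1
  leading term pq^{2}: subtract (-1)·g_3 from pq^{2} + q^{3} - pq - q^{2} + p + q - 1 → pq + q^{2} - p + q + 1
  leading term pq: no divisor's leading term divides it; move pq to the remainder.
  leading term q^{2}: no divisor's leading term divides it; move q^{2} to the remainder.
  leading term p: no divisor's leading term divides it; move -p to the remainder.
  leading term q: no divisor's leading term divides it; move q to the remainder.
  leading term 1: no divisor's leading term divides it; move 1 to the remainder.
  remainder -p^{4} - p^{3} + pq + q^{2} - p + q + 1 ≠ 0; add g_5 = -p^{4} - p^{3} + pq + q^{2} - p + q + 1 to the basis.

S(g_3,g_4): lcm = pq^{3}. S = q^{4} - p^{3} + p^{2}q + q^{3} - p^{2} - pq + q.
  leading term q^{4}: subtract (q)·g_4 from q^{4} - p^{3} + p^{2}q + q^{3} - p^{2} - pq + q → -p^{3} + pq^{2} - p^{2} + pq + q
  leading term p^{3}: no divisor's leading term divides it; move -p^{3} to the remainder.
  leading term pq^{2}: subtract (-1)·g_3 from pq^{2} - p^{2} + pq + q → -q^{3} - p^{2} - q^{2} + p + q - 1
  leading term q^{3}: subtract (-1)·g_4 from -q^{3} - p^{2} - q^{2} + p + q - 1 → -pq - p + q - 1
  leading term pq: no divisor's leading term divides it; move -pq to the remainder.
  leading term p: no divisor's leading term divides it; move -p to the remainder.
  leading term q: no divisor's leading term divides it; move q to the remainder.
  leading term 1: no divisor's leading term divides it; move -1 to the remainder.
  remainder -p^{3} - pq - p + q - 1 ≠ 0; add g_6 = -p^{3} - pq - p + q - 1 to the basis.

The other S-polynomials (S(f_2,g_3), S(f_2,g_4), S(f_1,g_5), S(f_2,g_5), S(g_3,g_5), S(g_4,g_5), S(f_1,g_6), S(f_2,g_6), S(g_3,g_6), S(g_4,g_6), S(g_5,g_6)) all reduce to 0 modulo the current basis, so we have a Gröbner basis.
Inter-reduce: drop elements whose leading term is divisible by another's, tail-reduce, and make monic.
Reduced Gröbner basis: {p^{3} + pq + p - q + 1, p^{2}q + p^{2} + pq + q^{2} + p - 1, pq^{2} - p^{2} - pq + p + 1, q^{3} + p^{2} - pq + q^{2} + p}.

Buchberger on the second generating set:
h_1 = pq^{2} + q^{3} + pq + q^{2} - p + 1, LT = pq^{2}.
h_2 = -p^{2}q - pq^{2} - q^{2} + p + 1, LT = p^{2}q.

S(h_1,h_2): lcm = p^{2}q^{2}. S = p^{2}q + pq^{2} - q^{3} - p^{2} + pq + p + q.
  leading term p^{2}q: subtract (-1)·h_2 from p^{2}q + pq^{2} - q^{3} - p^{2} + pq + p + q → -q^{3} - p^{2} + pq - q^{2} - p + q + 1
  leading term q^{3}: no divisor's leading term divides it; move -q^{3} to the remainder.
  leading term p^{2}: no divisor's leading term divides it; move -p^{2} to the remainder.
  leading term pq: no divisor's leading term divides it; move pq to the remainder.
  leading term q^{2}: no divisor's leading term divides it; move -q^{2} to the remainder.
  leading term p: no divisor's leading term divides it; move -p to the remainder.
  leading term q: no divisor's leading term divides it; move q to the remainder.
  leading term 1: no divisor's leading term divides it; move 1 to the remainder.
  remainder -q^{3} - p^{2} + pq - q^{2} - p + q + 1 ≠ 0; add k_3 = -q^{3} - p^{2} + pq - q^{2} - p + q + 1 to the basis.

S(h_1,k_3): lcm = pq^{3}. S = q^{4} - p^{3} + p^{2}q + q^{3} - p^{2} + p + q.
  leading term q^{4}: subtract (-q)·k_3 from q^{4} - p^{3} + p^{2}q + q^{3} - p^{2} + p + q → -p^{3} + pq^{2} - p^{2} - pq + q^{2} + p - q
  leading term p^{3}: no divisor's leading term divides it; move -p^{3} to the remainder.
  leading term pq^{2}: subtract (1)·h_1 from pq^{2} - p^{2} - pq + q^{2} + p - q → -q^{3} - p^{2} + pq - p - q - 1
  leading term q^{3}: subtract (1)·k_3 from -q^{3} - p^{2} + pq - p - q - 1 → q^{2} + q + 1
  leading term q^{2}: no divisor's leading term divides it; move q^{2} to the remainder.
  leading term q: no divisor's leading term divides it; move q to the remainder.
  leading term 1: no divisor's leading term divides it; move 1 to the remainder.
  remainder -p^{3} + q^{2} + q + 1 ≠ 0; add k_4 = -p^{3} + q^{2} + q + 1 to the basis.

The other S-polynomials (S(h_2,k_3), S(h_1,k_4), S(h_2,k_4), S(k_3,k_4)) all reduce to 0 modulo the current basis, so we have a Gröbner basis.
Inter-reduce: drop elements whose leading term is divisible by another's, tail-reduce, and make monic.
Reduced Gröbner basis: {p^{3} - q^{2} - q - 1, p^{2}q + p^{2} + pq + q^{2} + p - q, pq^{2} - p^{2} - pq + p + q - 1, q^{3} + p^{2} - pq + q^{2} + p - q - 1}.

Since the reduced bases disagree, the two ideals are not the same.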